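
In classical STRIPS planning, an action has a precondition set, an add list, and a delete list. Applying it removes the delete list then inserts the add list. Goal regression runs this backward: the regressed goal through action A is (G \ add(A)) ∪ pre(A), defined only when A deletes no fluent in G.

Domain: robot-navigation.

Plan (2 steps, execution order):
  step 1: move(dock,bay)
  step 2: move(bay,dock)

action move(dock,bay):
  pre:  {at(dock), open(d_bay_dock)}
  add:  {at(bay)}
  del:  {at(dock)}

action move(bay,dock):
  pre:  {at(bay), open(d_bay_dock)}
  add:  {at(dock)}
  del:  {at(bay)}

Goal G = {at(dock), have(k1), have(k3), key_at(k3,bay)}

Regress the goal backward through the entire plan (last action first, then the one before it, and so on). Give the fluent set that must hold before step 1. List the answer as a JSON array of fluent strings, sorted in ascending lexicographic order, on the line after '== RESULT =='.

Work backward from the goal:
  through step 2 (move(bay,dock)): drop {at(dock)}, keep {have(k1), have(k3), key_at(k3,bay)}, require {at(bay), open(d_bay_dock)}
    → {at(bay), have(k1), have(k3), key_at(k3,bay), open(d_bay_dock)}
  through step 1 (move(dock,bay)): drop {at(bay)}, keep {have(k1), have(k3), key_at(k3,bay), open(d_bay_dock)}, require {at(dock), open(d_bay_dock)}
    → {at(dock), have(k1), have(k3), key_at(k3,bay), open(d_bay_dock)}

== RESULT ==
["at(dock)", "have(k1)", "have(k3)", "key_at(k3,bay)", "open(d_bay_dock)"]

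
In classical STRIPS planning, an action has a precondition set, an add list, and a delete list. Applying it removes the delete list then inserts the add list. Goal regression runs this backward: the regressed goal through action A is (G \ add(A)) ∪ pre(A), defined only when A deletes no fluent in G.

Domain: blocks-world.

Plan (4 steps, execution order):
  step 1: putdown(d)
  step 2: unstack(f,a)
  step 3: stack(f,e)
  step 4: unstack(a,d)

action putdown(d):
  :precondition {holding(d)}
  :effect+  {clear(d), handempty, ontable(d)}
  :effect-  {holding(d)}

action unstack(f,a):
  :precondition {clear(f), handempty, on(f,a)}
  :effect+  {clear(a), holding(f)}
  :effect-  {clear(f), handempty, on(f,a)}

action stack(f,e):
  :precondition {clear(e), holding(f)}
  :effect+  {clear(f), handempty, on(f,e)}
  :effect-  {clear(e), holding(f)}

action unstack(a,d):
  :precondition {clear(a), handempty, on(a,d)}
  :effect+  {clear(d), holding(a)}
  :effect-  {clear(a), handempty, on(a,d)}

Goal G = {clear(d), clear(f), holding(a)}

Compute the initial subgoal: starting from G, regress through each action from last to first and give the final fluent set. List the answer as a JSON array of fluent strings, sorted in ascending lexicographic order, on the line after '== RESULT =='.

Work backward from the goal:
  through step 4 (unstack(a,d)): drop {clear(d), holding(a)}, keep {clear(f)}, require {clear(a), handempty, on(a,d)}
    → {clear(a), clear(f), handempty, on(a,d)}
  through step 3 (stack(f,e)): drop {clear(f), handempty}, keep {clear(a), on(a,d)}, require {clear(e), holding(f)}
    → {clear(a), clear(e), holding(f), on(a,d)}
  through step 2 (unstack(f,a)): drop {clear(a), holding(f)}, keep {clear(e), on(a,d)}, require {clear(f), handempty, on(f,a)}
    → {clear(e), clear(f), handempty, on(a,d), on(f,a)}
  through step 1 (putdown(d)): drop {handempty}, keep {clear(e), clear(f), on(a,d), on(f,a)}, require {holding(d)}
    → {clear(e), clear(f), holding(d), on(a,d), on(f,a)}

== RESULT ==
["clear(e)", "clear(f)", "holding(d)", "on(a,d)", "on(f,a)"]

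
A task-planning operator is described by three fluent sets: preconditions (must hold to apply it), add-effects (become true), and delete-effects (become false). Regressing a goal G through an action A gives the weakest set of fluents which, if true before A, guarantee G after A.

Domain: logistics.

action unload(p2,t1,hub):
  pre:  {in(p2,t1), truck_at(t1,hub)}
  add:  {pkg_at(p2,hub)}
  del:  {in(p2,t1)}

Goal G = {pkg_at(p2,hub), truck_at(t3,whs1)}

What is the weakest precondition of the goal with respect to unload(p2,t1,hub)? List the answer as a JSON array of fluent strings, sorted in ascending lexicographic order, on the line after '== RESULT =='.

Regress:
  G ∩ del = {}  (empty — regression defined)
  G \ add = {pkg_at(p2,hub), truck_at(t3,whs1)} \ {pkg_at(p2,hub)} = {truck_at(t3,whs1)}
  ∪ pre   = {truck_at(t3,whs1)} ∪ {in(p2,t1), truck_at(t1,hub)}
          = {in(p2,t1), truck_at(t1,hub), truck_at(t3,whs1)}

== RESULT ==
["in(p2,t1)", "truck_at(t1,hub)", "truck_at(t3,whs1)"]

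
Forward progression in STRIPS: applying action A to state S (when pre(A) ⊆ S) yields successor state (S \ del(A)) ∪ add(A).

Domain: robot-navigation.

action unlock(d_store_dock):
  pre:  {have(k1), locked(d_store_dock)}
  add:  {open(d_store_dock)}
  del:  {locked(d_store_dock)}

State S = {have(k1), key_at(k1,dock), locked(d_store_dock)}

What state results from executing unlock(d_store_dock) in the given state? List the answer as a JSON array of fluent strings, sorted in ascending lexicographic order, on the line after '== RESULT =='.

Compute (S \ del) ∪ add:
  pre ⊆ S: {have(k1), locked(d_store_dock)} ⊆ S  — applicable
  S \ del = {have(k1), key_at(k1,dock)}
  ∪ add   = {have(k1), key_at(k1,dock), open(d_store_dock)}

== RESULT ==
["have(k1)", "key_at(k1,dock)", "open(d_store_dock)"]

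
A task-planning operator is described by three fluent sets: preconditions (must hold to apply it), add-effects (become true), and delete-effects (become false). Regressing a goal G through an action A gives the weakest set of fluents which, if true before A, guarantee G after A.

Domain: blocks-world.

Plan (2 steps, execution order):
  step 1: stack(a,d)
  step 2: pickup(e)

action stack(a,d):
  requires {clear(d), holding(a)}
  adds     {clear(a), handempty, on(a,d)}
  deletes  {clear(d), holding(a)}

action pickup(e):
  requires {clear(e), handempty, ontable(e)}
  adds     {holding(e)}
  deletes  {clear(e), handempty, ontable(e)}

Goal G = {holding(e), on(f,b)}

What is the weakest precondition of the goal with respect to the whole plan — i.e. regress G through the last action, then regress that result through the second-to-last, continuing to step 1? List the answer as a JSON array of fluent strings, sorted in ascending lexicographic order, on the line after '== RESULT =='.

Regress step by step:
  through step 2 (pickup(e)): drop {holding(e)}, keep {on(f,b)}, require {clear(e), handempty, ontable(e)}
    → {clear(e), handempty, on(f,b), ontable(e)}
  through step 1 (stack(a,d)): drop {handempty}, keep {clear(e), on(f,b), ontable(e)}, require {clear(d), holding(a)}
    → {clear(d), clear(e), holding(a), on(f,b), ontable(e)}

== RESULT ==
["clear(d)", "clear(e)", "holding(a)", "on(f,b)", "ontable(e)"]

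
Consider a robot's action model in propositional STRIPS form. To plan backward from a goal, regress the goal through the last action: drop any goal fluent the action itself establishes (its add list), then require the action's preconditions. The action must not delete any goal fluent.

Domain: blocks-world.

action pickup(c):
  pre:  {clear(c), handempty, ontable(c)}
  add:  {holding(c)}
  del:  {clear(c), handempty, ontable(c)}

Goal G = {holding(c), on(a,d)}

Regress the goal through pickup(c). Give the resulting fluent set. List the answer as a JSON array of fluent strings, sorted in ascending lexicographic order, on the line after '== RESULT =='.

Compute (G \ add) ∪ pre:
  G ∩ del = {}  (empty — regression defined)
  G \ add = {holding(c), on(a,d)} \ {holding(c)} = {on(a,d)}
  ∪ pre   = {on(a,d)} ∪ {clear(c), handempty, ontable(c)}
          = {clear(c), handempty, on(a,d), ontable(c)}

== RESULT ==
["clear(c)", "handempty", "on(a,d)", "ontable(c)"]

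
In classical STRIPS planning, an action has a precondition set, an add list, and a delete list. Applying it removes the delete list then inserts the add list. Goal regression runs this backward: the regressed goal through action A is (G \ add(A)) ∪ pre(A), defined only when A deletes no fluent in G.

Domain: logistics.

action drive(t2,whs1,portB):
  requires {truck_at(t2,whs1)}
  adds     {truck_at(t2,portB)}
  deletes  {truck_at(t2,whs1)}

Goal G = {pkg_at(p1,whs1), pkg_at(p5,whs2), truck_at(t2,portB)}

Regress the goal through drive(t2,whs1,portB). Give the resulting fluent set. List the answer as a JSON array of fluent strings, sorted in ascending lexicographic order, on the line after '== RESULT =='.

Regress:
  G ∩ del = {}  (empty — regression defined)
  G \ add = {pkg_at(p1,whs1), pkg_at(p5,whs2), truck_at(t2,portB)} \ {truck_at(t2,portB)} = {pkg_at(p1,whs1), pkg_at(p5,whs2)}
  ∪ pre   = {pkg_at(p1,whs1), pkg_at(p5,whs2)} ∪ {truck_at(t2,whs1)}
          = {pkg_at(p1,whs1), pkg_at(p5,whs2), truck_at(t2,whs1)}

== RESULT ==
["pkg_at(p1,whs1)", "pkg_at(p5,whs2)", "truck_at(t2,whs1)"]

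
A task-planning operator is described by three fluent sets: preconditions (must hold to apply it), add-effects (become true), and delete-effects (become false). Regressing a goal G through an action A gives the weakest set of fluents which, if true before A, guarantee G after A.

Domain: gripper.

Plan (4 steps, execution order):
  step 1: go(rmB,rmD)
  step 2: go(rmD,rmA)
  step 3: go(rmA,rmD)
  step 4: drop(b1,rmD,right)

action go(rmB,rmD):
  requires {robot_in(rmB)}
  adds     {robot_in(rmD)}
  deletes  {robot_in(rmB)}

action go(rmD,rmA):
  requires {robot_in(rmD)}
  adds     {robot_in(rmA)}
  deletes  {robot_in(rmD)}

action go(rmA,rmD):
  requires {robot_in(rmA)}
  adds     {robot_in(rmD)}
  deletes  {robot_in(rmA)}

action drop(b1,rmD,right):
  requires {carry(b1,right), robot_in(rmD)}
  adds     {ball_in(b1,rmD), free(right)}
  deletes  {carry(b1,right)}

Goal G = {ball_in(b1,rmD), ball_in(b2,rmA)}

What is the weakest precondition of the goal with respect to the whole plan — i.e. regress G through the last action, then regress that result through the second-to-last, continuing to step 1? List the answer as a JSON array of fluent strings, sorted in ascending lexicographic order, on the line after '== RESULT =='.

Regress step by step:
  through step 4 (drop(b1,rmD,right)): drop {ball_in(b1,rmD)}, keep {ball_in(b2,rmA)}, require {carry(b1,right), robot_in(rmD)}
    → {ball_in(b2,rmA), carry(b1,right), robot_in(rmD)}
  through step 3 (go(rmA,rmD)): drop {robot_in(rmD)}, keep {ball_in(b2,rmA), carry(b1,right)}, require {robot_in(rmA)}
    → {ball_in(b2,rmA), carry(b1,right), robot_in(rmA)}
  through step 2 (go(rmD,rmA)): drop {robot_in(rmA)}, keep {ball_in(b2,rmA), carry(b1,right)}, require {robot_in(rmD)}
    → {ball_in(b2,rmA), carry(b1,right), robot_in(rmD)}
  through step 1 (go(rmB,rmD)): drop {robot_in(rmD)}, keep {ball_in(b2,rmA), carry(b1,right)}, require {robot_in(rmB)}
    → {ball_in(b2,rmA), carry(b1,right), robot_in(rmB)}

== RESULT ==
["ball_in(b2,rmA)", "carry(b1,right)", "robot_in(rmB)"]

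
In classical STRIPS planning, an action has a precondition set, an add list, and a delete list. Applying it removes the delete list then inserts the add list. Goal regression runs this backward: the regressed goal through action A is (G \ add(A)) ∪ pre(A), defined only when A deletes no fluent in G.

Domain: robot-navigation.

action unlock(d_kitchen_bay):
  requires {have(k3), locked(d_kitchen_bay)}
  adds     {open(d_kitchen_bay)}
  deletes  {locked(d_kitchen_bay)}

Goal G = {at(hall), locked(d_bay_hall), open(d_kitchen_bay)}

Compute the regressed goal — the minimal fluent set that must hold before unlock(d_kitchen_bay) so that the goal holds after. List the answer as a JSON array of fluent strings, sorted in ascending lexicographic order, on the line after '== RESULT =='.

Regress:
  G ∩ del = {}  (empty — regression defined)
  G \ add = {at(hall), locked(d_bay_hall), open(d_kitchen_bay)} \ {open(d_kitchen_bay)} = {at(hall), locked(d_bay_hall)}
  ∪ pre   = {at(hall), locked(d_bay_hall)} ∪ {have(k3), locked(d_kitchen_bay)}
          = {at(hall), have(k3), locked(d_bay_hall), locked(d_kitchen_bay)}

== RESULT ==
["at(hall)", "have(k3)", "locked(d_bay_hall)", "locked(d_kitchen_bay)"]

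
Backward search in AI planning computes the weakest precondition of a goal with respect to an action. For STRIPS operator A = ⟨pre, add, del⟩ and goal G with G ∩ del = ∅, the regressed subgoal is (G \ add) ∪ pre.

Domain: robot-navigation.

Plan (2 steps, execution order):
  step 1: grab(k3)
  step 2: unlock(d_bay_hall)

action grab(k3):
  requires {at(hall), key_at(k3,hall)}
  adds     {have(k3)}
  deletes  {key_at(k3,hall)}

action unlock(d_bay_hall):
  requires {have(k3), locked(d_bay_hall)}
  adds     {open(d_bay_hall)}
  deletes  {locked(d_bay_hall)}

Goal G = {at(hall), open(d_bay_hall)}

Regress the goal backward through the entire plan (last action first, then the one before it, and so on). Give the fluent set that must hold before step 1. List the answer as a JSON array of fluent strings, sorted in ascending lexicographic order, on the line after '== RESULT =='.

Regress step by step:
  through step 2 (unlock(d_bay_hall)): drop {open(d_bay_hall)}, keep {at(hall)}, require {have(k3), locked(d_bay_hall)}
    → {at(hall), have(k3), locked(d_bay_hall)}
  through step 1 (grab(k3)): drop {have(k3)}, keep {at(hall), locked(d_bay_hall)}, require {at(hall), key_at(k3,hall)}
    → {at(hall), key_at(k3,hall), locked(d_bay_hall)}

== RESULT ==
["at(hall)", "key_at(k3,hall)", "locked(d_bay_hall)"]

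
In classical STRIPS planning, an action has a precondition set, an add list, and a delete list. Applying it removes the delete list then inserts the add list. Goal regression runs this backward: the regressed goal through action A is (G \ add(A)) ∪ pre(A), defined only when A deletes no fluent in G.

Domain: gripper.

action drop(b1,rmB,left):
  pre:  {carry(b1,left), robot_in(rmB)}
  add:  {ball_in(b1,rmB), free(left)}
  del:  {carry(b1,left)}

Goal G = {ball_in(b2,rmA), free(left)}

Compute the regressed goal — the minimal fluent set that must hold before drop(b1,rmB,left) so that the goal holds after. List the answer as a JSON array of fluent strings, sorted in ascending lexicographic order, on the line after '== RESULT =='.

Regress:
  G ∩ del = {}  (empty — regression defined)
  G \ add = {ball_in(b2,rmA), free(left)} \ {ball_in(b1,rmB), free(left)} = {ball_in(b2,rmA)}
  ∪ pre   = {ball_in(b2,rmA)} ∪ {carry(b1,left), robot_in(rmB)}
          = {ball_in(b2,rmA), carry(b1,left), robot_in(rmB)}

== RESULT ==
["ball_in(b2,rmA)", "carry(b1,left)", "robot_in(rmB)"]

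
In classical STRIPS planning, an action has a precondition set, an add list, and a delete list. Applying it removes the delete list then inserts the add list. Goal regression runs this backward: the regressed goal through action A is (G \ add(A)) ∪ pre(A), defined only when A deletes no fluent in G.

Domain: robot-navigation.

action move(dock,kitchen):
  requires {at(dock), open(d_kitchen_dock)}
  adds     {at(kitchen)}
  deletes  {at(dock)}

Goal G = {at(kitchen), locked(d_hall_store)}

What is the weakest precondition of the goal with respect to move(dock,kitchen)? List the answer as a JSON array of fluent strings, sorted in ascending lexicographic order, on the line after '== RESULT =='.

Compute (G \ add) ∪ pre:
  G ∩ del = {}  (empty — regression defined)
  G \ add = {at(kitchen), locked(d_hall_store)} \ {at(kitchen)} = {locked(d_hall_store)}
  ∪ pre   = {locked(d_hall_store)} ∪ {at(dock), open(d_kitchen_dock)}
          = {at(dock), locked(d_hall_store), open(d_kitchen_dock)}

== RESULT ==
["at(dock)", "locked(d_hall_store)", "open(d_kitchen_dock)"]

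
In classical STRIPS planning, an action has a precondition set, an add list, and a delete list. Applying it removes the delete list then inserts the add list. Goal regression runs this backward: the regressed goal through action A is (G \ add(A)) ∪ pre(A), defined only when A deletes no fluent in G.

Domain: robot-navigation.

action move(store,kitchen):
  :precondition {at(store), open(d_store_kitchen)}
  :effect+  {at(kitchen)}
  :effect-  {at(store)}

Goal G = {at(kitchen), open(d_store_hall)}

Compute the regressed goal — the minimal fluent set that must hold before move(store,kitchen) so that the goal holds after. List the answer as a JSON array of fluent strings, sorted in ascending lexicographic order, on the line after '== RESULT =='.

Compute (G \ add) ∪ pre:
  G ∩ del = {}  (empty — regression defined)
  G \ add = {at(kitchen), open(d_store_hall)} \ {at(kitchen)} = {open(d_store_hall)}
  ∪ pre   = {open(d_store_hall)} ∪ {at(store), open(d_store_kitchen)}
          = {at(store), open(d_store_hall), open(d_store_kitchen)}

== RESULT ==
["at(store)", "open(d_store_hall)", "open(d_store_kitchen)"]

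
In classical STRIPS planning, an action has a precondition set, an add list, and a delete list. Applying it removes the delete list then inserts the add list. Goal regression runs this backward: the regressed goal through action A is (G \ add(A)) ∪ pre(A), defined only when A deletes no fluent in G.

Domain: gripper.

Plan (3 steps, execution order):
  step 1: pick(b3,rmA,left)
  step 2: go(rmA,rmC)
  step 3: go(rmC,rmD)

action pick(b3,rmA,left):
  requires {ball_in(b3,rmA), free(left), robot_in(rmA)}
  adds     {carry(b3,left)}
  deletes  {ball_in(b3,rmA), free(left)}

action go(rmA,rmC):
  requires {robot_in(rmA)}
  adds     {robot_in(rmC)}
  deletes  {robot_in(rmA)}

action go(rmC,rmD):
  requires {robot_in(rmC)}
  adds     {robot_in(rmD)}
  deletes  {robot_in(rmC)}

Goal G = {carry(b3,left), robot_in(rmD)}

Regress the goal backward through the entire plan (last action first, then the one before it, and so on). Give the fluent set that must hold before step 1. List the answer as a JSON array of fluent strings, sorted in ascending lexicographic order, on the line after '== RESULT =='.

Regress step by step:
  through step 3 (go(rmC,rmD)): drop {robot_in(rmD)}, keep {carry(b3,left)}, require {robot_in(rmC)}
    → {carry(b3,left), robot_in(rmC)}
  through step 2 (go(rmA,rmC)): drop {robot_in(rmC)}, keep {carry(b3,left)}, require {robot_in(rmA)}
    → {carry(b3,left), robot_in(rmA)}
  through step 1 (pick(b3,rmA,left)): drop {carry(b3,left)}, keep {robot_in(rmA)}, require {ball_in(b3,rmA), free(left), robot_in(rmA)}
    → {ball_in(b3,rmA), free(left), robot_in(rmA)}

== RESULT ==
["ball_in(b3,rmA)", "free(left)", "robot_in(rmA)"]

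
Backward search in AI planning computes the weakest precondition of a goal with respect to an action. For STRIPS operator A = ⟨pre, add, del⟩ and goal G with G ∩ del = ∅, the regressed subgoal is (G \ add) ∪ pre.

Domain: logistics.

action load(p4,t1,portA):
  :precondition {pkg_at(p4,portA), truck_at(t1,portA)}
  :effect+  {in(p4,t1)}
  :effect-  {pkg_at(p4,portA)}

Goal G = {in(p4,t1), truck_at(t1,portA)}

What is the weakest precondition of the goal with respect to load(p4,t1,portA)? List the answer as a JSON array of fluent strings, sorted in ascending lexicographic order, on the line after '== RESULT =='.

Regress:
  G ∩ del = {}  (empty — regression defined)
  G \ add = {in(p4,t1), truck_at(t1,portA)} \ {in(p4,t1)} = {truck_at(t1,portA)}
  ∪ pre   = {truck_at(t1,portA)} ∪ {pkg_at(p4,portA), truck_at(t1,portA)}
          = {pkg_at(p4,portA), truck_at(t1,portA)}

== RESULT ==
["pkg_at(p4,portA)", "truck_at(t1,portA)"]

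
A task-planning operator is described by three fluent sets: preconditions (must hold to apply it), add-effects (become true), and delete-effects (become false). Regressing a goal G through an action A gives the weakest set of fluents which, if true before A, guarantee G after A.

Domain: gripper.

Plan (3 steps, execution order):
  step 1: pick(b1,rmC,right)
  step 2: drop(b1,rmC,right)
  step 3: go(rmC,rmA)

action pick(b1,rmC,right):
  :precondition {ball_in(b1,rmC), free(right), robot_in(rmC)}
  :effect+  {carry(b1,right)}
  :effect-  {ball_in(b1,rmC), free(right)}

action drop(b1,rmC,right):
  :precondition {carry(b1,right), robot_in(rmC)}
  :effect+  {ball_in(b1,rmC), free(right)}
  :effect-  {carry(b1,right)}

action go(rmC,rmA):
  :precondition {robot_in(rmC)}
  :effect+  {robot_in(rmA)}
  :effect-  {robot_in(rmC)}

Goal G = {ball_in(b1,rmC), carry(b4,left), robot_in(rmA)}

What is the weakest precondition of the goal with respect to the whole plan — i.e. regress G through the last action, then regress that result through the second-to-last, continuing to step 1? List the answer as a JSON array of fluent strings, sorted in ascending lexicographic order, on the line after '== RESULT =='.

Work backward from the goal:
  through step 3 (go(rmC,rmA)): drop {robot_in(rmA)}, keep {ball_in(b1,rmC), carry(b4,left)}, require {robot_in(rmC)}
    → {ball_in(b1,rmC), carry(b4,left), robot_in(rmC)}
  through step 2 (drop(b1,rmC,right)): drop {ball_in(b1,rmC)}, keep {carry(b4,left), robot_in(rmC)}, require {carry(b1,right), robot_in(rmC)}
    → {carry(b1,right), carry(b4,left), robot_in(rmC)}
  through step 1 (pick(b1,rmC,right)): drop {carry(b1,right)}, keep {carry(b4,left), robot_in(rmC)}, require {ball_in(b1,rmC), free(right), robot_in(rmC)}
    → {ball_in(b1,rmC), carry(b4,left), free(right), robot_in(rmC)}

== RESULT ==
["ball_in(b1,rmC)", "carry(b4,left)", "free(right)", "robot_in(rmC)"]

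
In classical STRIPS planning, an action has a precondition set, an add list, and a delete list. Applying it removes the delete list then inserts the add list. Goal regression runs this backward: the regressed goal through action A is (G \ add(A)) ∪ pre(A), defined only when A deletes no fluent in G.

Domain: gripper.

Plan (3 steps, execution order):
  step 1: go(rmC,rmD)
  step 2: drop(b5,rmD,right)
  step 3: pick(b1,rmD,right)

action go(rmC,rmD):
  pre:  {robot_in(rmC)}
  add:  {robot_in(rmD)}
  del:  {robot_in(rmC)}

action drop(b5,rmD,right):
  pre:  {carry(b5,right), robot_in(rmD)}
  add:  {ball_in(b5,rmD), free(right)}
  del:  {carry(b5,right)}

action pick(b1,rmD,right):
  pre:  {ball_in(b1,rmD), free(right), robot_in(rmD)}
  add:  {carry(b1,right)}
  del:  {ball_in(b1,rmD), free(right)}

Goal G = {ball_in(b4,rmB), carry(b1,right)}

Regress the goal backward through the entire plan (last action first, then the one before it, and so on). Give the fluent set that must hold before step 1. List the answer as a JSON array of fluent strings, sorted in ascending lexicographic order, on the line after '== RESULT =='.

Work backward from the goal:
  through step 3 (pick(b1,rmD,right)): drop {carry(b1,right)}, keep {ball_in(b4,rmB)}, require {ball_in(b1,rmD), free(right), robot_in(rmD)}
    → {ball_in(b1,rmD), ball_in(b4,rmB), free(right), robot_in(rmD)}
  through step 2 (drop(b5,rmD,right)): drop {free(right)}, keep {ball_in(b1,rmD), ball_in(b4,rmB), robot_in(rmD)}, require {carry(b5,right), robot_in(rmD)}
    → {ball_in(b1,rmD), ball_in(b4,rmB), carry(b5,right), robot_in(rmD)}
  through step 1 (go(rmC,rmD)): drop {robot_in(rmD)}, keep {ball_in(b1,rmD), ball_in(b4,rmB), carry(b5,right)}, require {robot_in(rmC)}
    → {ball_in(b1,rmD), ball_in(b4,rmB), carry(b5,right), robot_in(rmC)}

== RESULT ==
["ball_in(b1,rmD)", "ball_in(b4,rmB)", "carry(b5,right)", "robot_in(rmC)"]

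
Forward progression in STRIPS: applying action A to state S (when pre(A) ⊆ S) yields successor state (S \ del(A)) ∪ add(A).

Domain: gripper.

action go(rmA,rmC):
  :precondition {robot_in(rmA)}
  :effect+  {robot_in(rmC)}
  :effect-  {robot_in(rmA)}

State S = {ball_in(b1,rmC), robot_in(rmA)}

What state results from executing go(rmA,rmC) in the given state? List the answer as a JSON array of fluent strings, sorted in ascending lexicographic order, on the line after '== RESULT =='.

Compute (S \ del) ∪ add:
  pre ⊆ S: {robot_in(rmA)} ⊆ S  — applicable
  S \ del = {ball_in(b1,rmC)}
  ∪ add   = {ball_in(b1,rmC), robot_in(rmC)}

== RESULT ==
["ball_in(b1,rmC)", "robot_in(rmC)"]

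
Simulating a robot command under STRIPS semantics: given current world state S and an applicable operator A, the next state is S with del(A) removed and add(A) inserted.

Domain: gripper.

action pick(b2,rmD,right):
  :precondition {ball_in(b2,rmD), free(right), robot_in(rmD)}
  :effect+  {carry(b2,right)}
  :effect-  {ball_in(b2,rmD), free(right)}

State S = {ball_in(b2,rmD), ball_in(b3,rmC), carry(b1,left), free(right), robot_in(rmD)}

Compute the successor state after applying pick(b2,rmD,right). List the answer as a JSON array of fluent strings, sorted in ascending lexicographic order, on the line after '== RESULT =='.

Compute (S \ del) ∪ add:
  pre ⊆ S: {ball_in(b2,rmD), free(right), robot_in(rmD)} ⊆ S  — applicable
  S \ del = {ball_in(b3,rmC), carry(b1,left), robot_in(rmD)}
  ∪ add   = {ball_in(b3,rmC), carry(b1,left), carry(b2,right), robot_in(rmD)}

== RESULT ==
["ball_in(b3,rmC)", "carry(b1,left)", "carry(b2,right)", "robot_in(rmD)"]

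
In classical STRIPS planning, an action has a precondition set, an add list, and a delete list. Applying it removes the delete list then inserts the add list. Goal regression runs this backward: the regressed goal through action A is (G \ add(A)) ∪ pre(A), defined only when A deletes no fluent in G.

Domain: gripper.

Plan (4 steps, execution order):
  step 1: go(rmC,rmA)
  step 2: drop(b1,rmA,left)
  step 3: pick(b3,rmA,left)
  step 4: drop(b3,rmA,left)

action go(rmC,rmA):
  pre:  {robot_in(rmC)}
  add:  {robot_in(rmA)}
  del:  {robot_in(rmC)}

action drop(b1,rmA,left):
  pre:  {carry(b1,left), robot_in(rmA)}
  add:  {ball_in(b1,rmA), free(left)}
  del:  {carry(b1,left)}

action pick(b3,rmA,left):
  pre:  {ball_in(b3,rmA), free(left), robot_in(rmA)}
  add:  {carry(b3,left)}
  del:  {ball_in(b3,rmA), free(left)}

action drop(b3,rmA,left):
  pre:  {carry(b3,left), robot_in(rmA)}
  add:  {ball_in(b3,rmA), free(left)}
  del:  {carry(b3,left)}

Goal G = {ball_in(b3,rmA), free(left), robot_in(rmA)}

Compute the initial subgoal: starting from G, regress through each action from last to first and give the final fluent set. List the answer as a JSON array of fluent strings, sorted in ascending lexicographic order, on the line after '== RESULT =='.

Work backward from the goal:
  through step 4 (drop(b3,rmA,left)): drop {ball_in(b3,rmA), free(left)}, keep {robot_in(rmA)}, require {carry(b3,left), robot_in(rmA)}
    → {carry(b3,left), robot_in(rmA)}
  through step 3 (pick(b3,rmA,left)): drop {carry(b3,left)}, keep {robot_in(rmA)}, require {ball_in(b3,rmA), free(left), robot_in(rmA)}
    → {ball_in(b3,rmA), free(left), robot_in(rmA)}
  through step 2 (drop(b1,rmA,left)): drop {free(left)}, keep {ball_in(b3,rmA), robot_in(rmA)}, require {carry(b1,left), robot_in(rmA)}
    → {ball_in(b3,rmA), carry(b1,left), robot_in(rmA)}
  through step 1 (go(rmC,rmA)): drop {robot_in(rmA)}, keep {ball_in(b3,rmA), carry(b1,left)}, require {robot_in(rmC)}
    → {ball_in(b3,rmA), carry(b1,left), robot_in(rmC)}

== RESULT ==
["ball_in(b3,rmA)", "carry(b1,left)", "robot_in(rmC)"]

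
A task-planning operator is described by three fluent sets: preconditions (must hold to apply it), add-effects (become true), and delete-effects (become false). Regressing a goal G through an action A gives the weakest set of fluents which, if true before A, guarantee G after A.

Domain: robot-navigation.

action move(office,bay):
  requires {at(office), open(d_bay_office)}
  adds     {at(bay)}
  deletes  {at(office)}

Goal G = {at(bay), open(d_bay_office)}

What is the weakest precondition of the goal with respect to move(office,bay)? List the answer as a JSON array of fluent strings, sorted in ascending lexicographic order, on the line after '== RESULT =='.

Regress:
  G ∩ del = {}  (empty — regression defined)
  G \ add = {at(bay), open(d_bay_office)} \ {at(bay)} = {open(d_bay_office)}
  ∪ pre   = {open(d_bay_office)} ∪ {at(office), open(d_bay_office)}
          = {at(office), open(d_bay_office)}

== RESULT ==
["at(office)", "open(d_bay_office)"]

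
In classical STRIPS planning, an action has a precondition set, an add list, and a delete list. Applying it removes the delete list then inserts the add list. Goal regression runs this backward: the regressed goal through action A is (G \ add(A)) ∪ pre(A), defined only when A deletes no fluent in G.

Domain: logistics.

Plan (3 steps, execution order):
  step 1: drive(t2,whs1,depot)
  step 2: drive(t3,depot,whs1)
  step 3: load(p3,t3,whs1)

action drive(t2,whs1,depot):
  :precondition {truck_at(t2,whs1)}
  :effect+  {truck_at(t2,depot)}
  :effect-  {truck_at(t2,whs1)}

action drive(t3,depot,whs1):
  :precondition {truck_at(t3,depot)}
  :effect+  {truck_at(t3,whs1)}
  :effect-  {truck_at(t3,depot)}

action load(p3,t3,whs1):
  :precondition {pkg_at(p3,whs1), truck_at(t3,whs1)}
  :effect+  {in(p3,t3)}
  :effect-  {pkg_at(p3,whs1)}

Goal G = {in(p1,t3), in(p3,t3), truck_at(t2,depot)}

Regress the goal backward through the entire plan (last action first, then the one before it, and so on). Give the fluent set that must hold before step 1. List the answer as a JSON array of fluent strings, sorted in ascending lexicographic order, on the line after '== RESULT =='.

Regress step by step:
  through step 3 (load(p3,t3,whs1)): drop {in(p3,t3)}, keep {in(p1,t3), truck_at(t2,depot)}, require {pkg_at(p3,whs1), truck_at(t3,whs1)}
    → {in(p1,t3), pkg_at(p3,whs1), truck_at(t2,depot), truck_at(t3,whs1)}
  through step 2 (drive(t3,depot,whs1)): drop {truck_at(t3,whs1)}, keep {in(p1,t3), pkg_at(p3,whs1), truck_at(t2,depot)}, require {truck_at(t3,depot)}
    → {in(p1,t3), pkg_at(p3,whs1), truck_at(t2,depot), truck_at(t3,depot)}
  through step 1 (drive(t2,whs1,depot)): drop {truck_at(t2,depot)}, keep {in(p1,t3), pkg_at(p3,whs1), truck_at(t3,depot)}, require {truck_at(t2,whs1)}
    → {in(p1,t3), pkg_at(p3,whs1), truck_at(t2,whs1), truck_at(t3,depot)}

== RESULT ==
["in(p1,t3)", "pkg_at(p3,whs1)", "truck_at(t2,whs1)", "truck_at(t3,depot)"]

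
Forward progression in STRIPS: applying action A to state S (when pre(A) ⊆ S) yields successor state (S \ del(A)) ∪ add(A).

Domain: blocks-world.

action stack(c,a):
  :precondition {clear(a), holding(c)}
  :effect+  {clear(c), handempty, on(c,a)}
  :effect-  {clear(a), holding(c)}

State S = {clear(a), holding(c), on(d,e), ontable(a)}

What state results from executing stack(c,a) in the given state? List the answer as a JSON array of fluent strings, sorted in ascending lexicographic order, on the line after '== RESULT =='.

Progress:
  pre ⊆ S: {clear(a), holding(c)} ⊆ S  — applicable
  S \ del = {on(d,e), ontable(a)}
  ∪ add   = {clear(c), handempty, on(c,a), on(d,e), ontable(a)}

== RESULT ==
["clear(c)", "handempty", "on(c,a)", "on(d,e)", "ontable(a)"]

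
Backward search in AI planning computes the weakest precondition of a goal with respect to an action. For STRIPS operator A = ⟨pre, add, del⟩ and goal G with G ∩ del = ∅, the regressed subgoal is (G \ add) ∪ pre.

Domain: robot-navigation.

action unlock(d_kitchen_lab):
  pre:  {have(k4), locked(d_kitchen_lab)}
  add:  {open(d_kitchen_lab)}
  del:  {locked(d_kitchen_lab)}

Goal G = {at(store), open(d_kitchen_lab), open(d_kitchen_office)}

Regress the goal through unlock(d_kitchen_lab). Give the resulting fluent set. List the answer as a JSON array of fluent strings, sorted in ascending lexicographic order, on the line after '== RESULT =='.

Regress:
  G ∩ del = {}  (empty — regression defined)
  G \ add = {at(store), open(d_kitchen_lab), open(d_kitchen_office)} \ {open(d_kitchen_lab)} = {at(store), open(d_kitchen_office)}
  ∪ pre   = {at(store), open(d_kitchen_office)} ∪ {have(k4), locked(d_kitchen_lab)}
          = {at(store), have(k4), locked(d_kitchen_lab), open(d_kitchen_office)}

== RESULT ==
["at(store)", "have(k4)", "locked(d_kitchen_lab)", "open(d_kitchen_office)"]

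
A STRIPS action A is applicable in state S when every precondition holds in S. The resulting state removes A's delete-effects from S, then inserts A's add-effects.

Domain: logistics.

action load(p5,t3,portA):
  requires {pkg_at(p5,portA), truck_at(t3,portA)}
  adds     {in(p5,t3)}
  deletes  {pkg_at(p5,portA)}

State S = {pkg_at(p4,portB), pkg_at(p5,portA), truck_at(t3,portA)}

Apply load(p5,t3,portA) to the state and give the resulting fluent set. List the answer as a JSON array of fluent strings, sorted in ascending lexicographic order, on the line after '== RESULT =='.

Compute (S \ del) ∪ add:
  pre ⊆ S: {pkg_at(p5,portA), truck_at(t3,portA)} ⊆ S  — applicable
  S \ del = {pkg_at(p4,portB), truck_at(t3,portA)}
  ∪ add   = {in(p5,t3), pkg_at(p4,portB), truck_at(t3,portA)}

== RESULT ==
["in(p5,t3)", "pkg_at(p4,portB)", "truck_at(t3,portA)"]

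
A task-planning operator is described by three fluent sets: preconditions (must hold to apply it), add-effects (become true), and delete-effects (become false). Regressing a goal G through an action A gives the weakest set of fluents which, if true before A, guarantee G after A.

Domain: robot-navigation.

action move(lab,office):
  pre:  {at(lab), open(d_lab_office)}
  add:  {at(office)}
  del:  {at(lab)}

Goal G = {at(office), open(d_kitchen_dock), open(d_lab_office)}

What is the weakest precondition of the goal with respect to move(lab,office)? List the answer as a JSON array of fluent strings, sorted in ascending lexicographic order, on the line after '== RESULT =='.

Compute (G \ add) ∪ pre:
  G ∩ del = {}  (empty — regression defined)
  G \ add = {at(office), open(d_kitchen_dock), open(d_lab_office)} \ {at(office)} = {open(d_kitchen_dock), open(d_lab_office)}
  ∪ pre   = {open(d_kitchen_dock), open(d_lab_office)} ∪ {at(lab), open(d_lab_office)}
          = {at(lab), open(d_kitchen_dock), open(d_lab_office)}

== RESULT ==
["at(lab)", "open(d_kitchen_dock)", "open(d_lab_office)"]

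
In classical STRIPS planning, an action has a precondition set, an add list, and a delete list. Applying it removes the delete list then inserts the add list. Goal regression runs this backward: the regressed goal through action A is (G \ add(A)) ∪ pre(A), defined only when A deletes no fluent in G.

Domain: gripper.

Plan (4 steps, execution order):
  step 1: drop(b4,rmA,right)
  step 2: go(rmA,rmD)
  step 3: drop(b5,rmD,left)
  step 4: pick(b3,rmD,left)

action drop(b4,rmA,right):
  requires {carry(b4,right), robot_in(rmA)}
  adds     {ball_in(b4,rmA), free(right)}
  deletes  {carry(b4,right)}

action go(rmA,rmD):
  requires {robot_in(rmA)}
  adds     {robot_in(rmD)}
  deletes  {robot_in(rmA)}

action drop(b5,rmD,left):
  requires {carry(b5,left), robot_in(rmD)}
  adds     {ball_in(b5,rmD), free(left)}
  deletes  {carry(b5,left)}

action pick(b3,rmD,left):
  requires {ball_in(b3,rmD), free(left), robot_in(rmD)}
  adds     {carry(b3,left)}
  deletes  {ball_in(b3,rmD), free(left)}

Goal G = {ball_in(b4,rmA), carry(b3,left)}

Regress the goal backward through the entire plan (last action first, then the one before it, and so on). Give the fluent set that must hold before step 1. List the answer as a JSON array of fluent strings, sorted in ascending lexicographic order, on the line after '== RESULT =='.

Work backward from the goal:
  through step 4 (pick(b3,rmD,left)): drop {carry(b3,left)}, keep {ball_in(b4,rmA)}, require {ball_in(b3,rmD), free(left), robot_in(rmD)}
    → {ball_in(b3,rmD), ball_in(b4,rmA), free(left), robot_in(rmD)}
  through step 3 (drop(b5,rmD,left)): drop {free(left)}, keep {ball_in(b3,rmD), ball_in(b4,rmA), robot_in(rmD)}, require {carry(b5,left), robot_in(rmD)}
    → {ball_in(b3,rmD), ball_in(b4,rmA), carry(b5,left), robot_in(rmD)}
  through step 2 (go(rmA,rmD)): drop {robot_in(rmD)}, keep {ball_in(b3,rmD), ball_in(b4,rmA), carry(b5,left)}, require {robot_in(rmA)}
    → {ball_in(b3,rmD), ball_in(b4,rmA), carry(b5,left), robot_in(rmA)}
  through step 1 (drop(b4,rmA,right)): drop {ball_in(b4,rmA)}, keep {ball_in(b3,rmD), carry(b5,left), robot_in(rmA)}, require {carry(b4,right), robot_in(rmA)}
    → {ball_in(b3,rmD), carry(b4,right), carry(b5,left), robot_in(rmA)}

== RESULT ==
["ball_in(b3,rmD)", "carry(b4,right)", "carry(b5,left)", "robot_in(rmA)"]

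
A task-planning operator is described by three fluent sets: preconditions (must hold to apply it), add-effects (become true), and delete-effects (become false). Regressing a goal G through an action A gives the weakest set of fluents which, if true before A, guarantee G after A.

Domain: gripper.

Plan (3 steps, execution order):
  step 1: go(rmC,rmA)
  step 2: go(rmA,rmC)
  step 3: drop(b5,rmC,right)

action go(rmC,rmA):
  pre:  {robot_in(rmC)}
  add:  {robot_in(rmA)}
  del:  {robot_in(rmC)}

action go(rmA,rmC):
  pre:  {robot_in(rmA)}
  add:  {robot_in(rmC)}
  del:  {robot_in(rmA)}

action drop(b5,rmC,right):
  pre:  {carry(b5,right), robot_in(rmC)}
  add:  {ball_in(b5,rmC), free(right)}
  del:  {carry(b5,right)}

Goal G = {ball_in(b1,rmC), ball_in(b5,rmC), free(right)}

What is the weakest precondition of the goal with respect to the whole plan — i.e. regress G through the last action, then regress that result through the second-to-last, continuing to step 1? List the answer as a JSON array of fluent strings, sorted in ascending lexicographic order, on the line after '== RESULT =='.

Work backward from the goal:
  through step 3 (drop(b5,rmC,right)): drop {ball_in(b5,rmC), free(right)}, keep {ball_in(b1,rmC)}, require {carry(b5,right), robot_in(rmC)}
    → {ball_in(b1,rmC), carry(b5,right), robot_in(rmC)}
  through step 2 (go(rmA,rmC)): drop {robot_in(rmC)}, keep {ball_in(b1,rmC), carry(b5,right)}, require {robot_in(rmA)}
    → {ball_in(b1,rmC), carry(b5,right), robot_in(rmA)}
  through step 1 (go(rmC,rmA)): drop {robot_in(rmA)}, keep {ball_in(b1,rmC), carry(b5,right)}, require {robot_in(rmC)}
    → {ball_in(b1,rmC), carry(b5,right), robot_in(rmC)}

== RESULT ==
["ball_in(b1,rmC)", "carry(b5,right)", "robot_in(rmC)"]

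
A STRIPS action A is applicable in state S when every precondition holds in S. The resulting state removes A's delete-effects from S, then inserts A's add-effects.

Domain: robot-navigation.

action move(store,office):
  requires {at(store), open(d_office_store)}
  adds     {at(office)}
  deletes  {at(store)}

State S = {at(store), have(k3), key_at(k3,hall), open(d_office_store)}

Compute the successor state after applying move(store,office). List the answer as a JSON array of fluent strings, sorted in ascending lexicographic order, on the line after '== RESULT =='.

Compute (S \ del) ∪ add:
  pre ⊆ S: {at(store), open(d_office_store)} ⊆ S  — applicable
  S \ del = {have(k3), key_at(k3,hall), open(d_office_store)}
  ∪ add   = {at(office), have(k3), key_at(k3,hall), open(d_office_store)}

== RESULT ==
["at(office)", "have(k3)", "key_at(k3,hall)", "open(d_office_store)"]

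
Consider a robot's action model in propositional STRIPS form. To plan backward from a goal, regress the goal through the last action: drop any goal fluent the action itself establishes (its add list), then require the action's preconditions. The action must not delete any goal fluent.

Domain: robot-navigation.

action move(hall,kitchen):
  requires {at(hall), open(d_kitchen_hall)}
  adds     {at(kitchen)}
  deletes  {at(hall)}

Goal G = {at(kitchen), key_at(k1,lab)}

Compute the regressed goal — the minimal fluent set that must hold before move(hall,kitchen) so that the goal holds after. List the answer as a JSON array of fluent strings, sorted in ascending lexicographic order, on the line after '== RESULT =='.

Compute (G \ add) ∪ pre:
  G ∩ del = {}  (empty — regression defined)
  G \ add = {at(kitchen), key_at(k1,lab)} \ {at(kitchen)} = {key_at(k1,lab)}
  ∪ pre   = {key_at(k1,lab)} ∪ {at(hall), open(d_kitchen_hall)}
          = {at(hall), key_at(k1,lab), open(d_kitchen_hall)}

== RESULT ==
["at(hall)", "key_at(k1,lab)", "open(d_kitchen_hall)"]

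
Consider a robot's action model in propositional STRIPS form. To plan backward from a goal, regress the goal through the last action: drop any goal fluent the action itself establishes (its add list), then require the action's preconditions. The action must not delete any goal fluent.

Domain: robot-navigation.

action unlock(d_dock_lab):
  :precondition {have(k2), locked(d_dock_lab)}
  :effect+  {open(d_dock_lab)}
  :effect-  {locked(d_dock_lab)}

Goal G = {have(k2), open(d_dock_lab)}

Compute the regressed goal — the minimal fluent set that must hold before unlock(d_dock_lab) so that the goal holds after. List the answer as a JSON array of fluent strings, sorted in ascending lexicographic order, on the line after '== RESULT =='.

Regress:
  G ∩ del = {}  (empty — regression defined)
  G \ add = {have(k2), open(d_dock_lab)} \ {open(d_dock_lab)} = {have(k2)}
  ∪ pre   = {have(k2)} ∪ {have(k2), locked(d_dock_lab)}
          = {have(k2), locked(d_dock_lab)}

== RESULT ==
["have(k2)", "locked(d_dock_lab)"]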